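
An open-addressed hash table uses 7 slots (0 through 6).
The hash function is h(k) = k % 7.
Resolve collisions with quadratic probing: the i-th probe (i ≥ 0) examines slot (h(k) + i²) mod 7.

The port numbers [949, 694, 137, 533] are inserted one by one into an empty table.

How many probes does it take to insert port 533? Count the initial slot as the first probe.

2

949 hashes to 4; slot 4 is free → place at 4.
694 hashes to 1; slot 1 is free → place at 1.
137 hashes to 4; 4 taken → place at 5.
533 hashes to 1; 1 taken → place at 2.
Table: [—, 694, 533, —, 949, 137, —]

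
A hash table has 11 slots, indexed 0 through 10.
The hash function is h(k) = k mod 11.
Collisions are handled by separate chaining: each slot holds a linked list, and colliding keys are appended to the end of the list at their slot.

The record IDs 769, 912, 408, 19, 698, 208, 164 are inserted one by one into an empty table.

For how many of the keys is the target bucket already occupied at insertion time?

3

769 -> bucket 10
912 -> bucket 10 (collision)
408 -> bucket 1
19 -> bucket 8
698 -> bucket 5
208 -> bucket 10 (collision)
164 -> bucket 10 (collision)
Final buckets:
0: .
1: 408
2: .
3: .
4: .
5: 698
6: .
7: .
8: 19
9: .
10: 769 -> 912 -> 208 -> 164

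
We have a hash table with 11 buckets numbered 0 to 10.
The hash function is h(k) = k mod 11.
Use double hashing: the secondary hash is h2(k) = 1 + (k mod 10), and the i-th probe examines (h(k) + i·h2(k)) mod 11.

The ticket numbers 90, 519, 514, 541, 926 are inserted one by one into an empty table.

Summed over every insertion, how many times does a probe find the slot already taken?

3

90 hashes to 2; slot 2 is free => place at 2.
519 hashes to 2, h2=10; 2 taken => place at 1.
514 hashes to 8; slot 8 is free => place at 8.
541 hashes to 2, h2=2; 2 taken => place at 4.
926 hashes to 2, h2=7; 2 taken => place at 9.
Table: [., 519, 90, ., 541, ., ., ., 514, 926, .]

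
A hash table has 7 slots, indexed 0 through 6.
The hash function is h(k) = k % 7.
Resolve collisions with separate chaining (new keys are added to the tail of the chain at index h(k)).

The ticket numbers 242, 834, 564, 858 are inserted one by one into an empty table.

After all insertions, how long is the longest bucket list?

Insert 242: h=4, bucket 4 empty → new chain.
Insert 834: h=1, bucket 1 empty → new chain.
Insert 564: h=4, bucket 4 nonempty → append to chain.
Insert 858: h=4, bucket 4 nonempty → append to chain.
Final buckets:
0: .
1: 834
2: .
3: .
4: 242 -> 564 -> 858
5: .
6: .

3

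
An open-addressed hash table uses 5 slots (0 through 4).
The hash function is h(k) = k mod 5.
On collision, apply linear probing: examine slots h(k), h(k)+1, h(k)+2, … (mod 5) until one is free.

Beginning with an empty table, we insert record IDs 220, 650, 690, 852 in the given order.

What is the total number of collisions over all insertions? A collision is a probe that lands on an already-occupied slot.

4

220 hashes to 0; slot 0 is free => place at 0.
650 hashes to 0; 0 taken => place at 1.
690 hashes to 0; 0,1 taken => place at 2.
852 hashes to 2; 2 taken => place at 3.
Table: [220, 650, 690, 852, -]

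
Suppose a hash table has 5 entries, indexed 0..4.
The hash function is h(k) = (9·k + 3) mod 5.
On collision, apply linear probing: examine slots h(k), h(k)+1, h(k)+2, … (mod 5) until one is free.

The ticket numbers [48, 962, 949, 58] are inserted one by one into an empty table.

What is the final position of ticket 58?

2

Insert 48: h=0, slot 0 empty -> index 0.
Insert 962: h=1, slot 1 empty -> index 1.
Insert 949: h=4, slot 4 empty -> index 4.
Insert 58: h=0, slots 0,1 occupied -> index 2.
Table: [48, 962, 58, ∅, 949]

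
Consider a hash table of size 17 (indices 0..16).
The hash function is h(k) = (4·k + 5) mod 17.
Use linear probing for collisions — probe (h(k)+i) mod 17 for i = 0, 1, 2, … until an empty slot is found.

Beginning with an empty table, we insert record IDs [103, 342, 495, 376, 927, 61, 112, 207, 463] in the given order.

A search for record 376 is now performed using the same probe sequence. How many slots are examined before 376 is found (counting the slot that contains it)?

3

Insert 103: h=9, slot 9 empty => index 9.
Insert 342: h=13, slot 13 empty => index 13.
Insert 495: h=13, slot 13 occupied => index 14.
Insert 376: h=13, slots 13,14 occupied => index 15.
Insert 927: h=7, slot 7 empty => index 7.
Insert 61: h=11, slot 11 empty => index 11.
Insert 112: h=11, slot 11 occupied => index 12.
Insert 207: h=0, slot 0 empty => index 0.
Insert 463: h=4, slot 4 empty => index 4.
Table: [207, —, —, —, 463, —, —, 927, —, 103, —, 61, 112, 342, 495, 376, —]
Lookup 376: h=13, probe 13,14,15 → found at 15.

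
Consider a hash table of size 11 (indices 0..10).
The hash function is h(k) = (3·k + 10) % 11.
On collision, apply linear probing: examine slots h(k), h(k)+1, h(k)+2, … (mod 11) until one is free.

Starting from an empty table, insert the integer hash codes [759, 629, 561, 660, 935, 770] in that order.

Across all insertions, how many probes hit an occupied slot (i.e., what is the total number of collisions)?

Insert 759: h=10, slot 10 empty -> index 10.
Insert 629: h=5, slot 5 empty -> index 5.
Insert 561: h=10, slot 10 occupied -> index 0.
Insert 660: h=10, slots 10,0 occupied -> index 1.
Insert 935: h=10, slots 10,0,1 occupied -> index 2.
Insert 770: h=10, slots 10,0,1,2 occupied -> index 3.
Table: [561, 660, 935, 770, -, 629, -, -, -, -, 759]

10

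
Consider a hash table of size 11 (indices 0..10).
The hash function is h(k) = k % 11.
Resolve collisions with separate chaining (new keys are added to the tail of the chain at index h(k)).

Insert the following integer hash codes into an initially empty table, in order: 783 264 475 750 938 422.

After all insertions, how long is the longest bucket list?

783 → bucket 2
264 → bucket 0
475 → bucket 2 (collision)
750 → bucket 2 (collision)
938 → bucket 3
422 → bucket 4
Final buckets:
0: 264
1: -
2: 783 -> 475 -> 750
3: 938
4: 422
5: -
6: -
7: -
8: -
9: -
10: -

3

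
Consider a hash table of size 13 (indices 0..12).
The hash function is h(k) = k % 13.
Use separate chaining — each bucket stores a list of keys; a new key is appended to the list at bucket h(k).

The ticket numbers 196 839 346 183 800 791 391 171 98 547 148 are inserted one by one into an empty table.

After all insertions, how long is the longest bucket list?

4

Insert 196: h=1, bucket 1 empty -> new chain.
Insert 839: h=7, bucket 7 empty -> new chain.
Insert 346: h=8, bucket 8 empty -> new chain.
Insert 183: h=1, bucket 1 nonempty -> append to chain.
Insert 800: h=7, bucket 7 nonempty -> append to chain.
Insert 791: h=11, bucket 11 empty -> new chain.
Insert 391: h=1, bucket 1 nonempty -> append to chain.
Insert 171: h=2, bucket 2 empty -> new chain.
Insert 98: h=7, bucket 7 nonempty -> append to chain.
Insert 547: h=1, bucket 1 nonempty -> append to chain.
Insert 148: h=5, bucket 5 empty -> new chain.
Final buckets:
0: .
1: 196 -> 183 -> 391 -> 547
2: 171
3: .
4: .
5: 148
6: .
7: 839 -> 800 -> 98
8: 346
9: .
10: .
11: 791
12: .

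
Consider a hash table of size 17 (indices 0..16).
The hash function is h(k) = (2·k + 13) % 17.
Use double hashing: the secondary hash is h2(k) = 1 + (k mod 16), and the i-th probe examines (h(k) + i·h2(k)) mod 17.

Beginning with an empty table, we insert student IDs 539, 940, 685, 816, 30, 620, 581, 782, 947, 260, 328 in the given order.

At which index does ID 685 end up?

539 hashes to 3; slot 3 is free → place at 3.
940 hashes to 6; slot 6 is free → place at 6.
685 hashes to 6, h2=14; 6,3 taken → place at 0.
816 hashes to 13; slot 13 is free → place at 13.
30 hashes to 5; slot 5 is free → place at 5.
620 hashes to 12; slot 12 is free → place at 12.
581 hashes to 2; slot 2 is free → place at 2.
782 hashes to 13, h2=15; 13 taken → place at 11.
947 hashes to 3, h2=4; 3 taken → place at 7.
260 hashes to 6, h2=5; 6,11 taken → place at 16.
328 hashes to 6, h2=9; 6 taken → place at 15.
Table: [685, ., 581, 539, ., 30, 940, 947, ., ., ., 782, 620, 816, ., 328, 260]

0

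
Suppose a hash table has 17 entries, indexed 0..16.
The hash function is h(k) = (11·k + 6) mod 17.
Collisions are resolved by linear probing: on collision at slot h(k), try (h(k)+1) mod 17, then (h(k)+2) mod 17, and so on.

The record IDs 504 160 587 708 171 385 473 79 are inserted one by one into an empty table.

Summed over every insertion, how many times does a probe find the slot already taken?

6

504: h=8 → slot 8
160: h=15 → slot 15
587: h=3 → slot 3
708: h=8, probe 8,9 → slot 9
171: h=0 → slot 0
385: h=8, probe 8,9,10 → slot 10
473: h=7 → slot 7
79: h=8, probe 8,9,10,11 → slot 11
Table: [171, —, —, 587, —, —, —, 473, 504, 708, 385, 79, —, —, —, 160, —]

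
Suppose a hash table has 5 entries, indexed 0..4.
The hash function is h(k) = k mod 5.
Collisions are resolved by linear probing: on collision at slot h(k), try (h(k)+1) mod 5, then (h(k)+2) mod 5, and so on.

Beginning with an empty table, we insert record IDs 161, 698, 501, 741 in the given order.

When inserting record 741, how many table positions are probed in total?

4

Insert 161: h=1, slot 1 empty → index 1.
Insert 698: h=3, slot 3 empty → index 3.
Insert 501: h=1, slot 1 occupied → index 2.
Insert 741: h=1, slots 1,2,3 occupied → index 4.
Table: [∅, 161, 501, 698, 741]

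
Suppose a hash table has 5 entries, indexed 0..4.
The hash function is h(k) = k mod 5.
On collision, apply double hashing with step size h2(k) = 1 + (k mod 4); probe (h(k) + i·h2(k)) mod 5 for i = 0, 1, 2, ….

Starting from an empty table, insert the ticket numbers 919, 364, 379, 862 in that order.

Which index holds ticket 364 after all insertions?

0

919: h=4 → slot 4
364: h=4, h2=1, probe 4,0 → slot 0
379: h=4, h2=4, probe 4,3 → slot 3
862: h=2 → slot 2
Table: [364, ., 862, 379, 919]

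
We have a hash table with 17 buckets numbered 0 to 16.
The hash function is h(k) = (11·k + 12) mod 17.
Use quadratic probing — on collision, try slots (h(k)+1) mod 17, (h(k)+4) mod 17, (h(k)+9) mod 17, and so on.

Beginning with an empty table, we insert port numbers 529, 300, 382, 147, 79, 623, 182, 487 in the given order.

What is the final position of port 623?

13

529: h=0 -> slot 0
300: h=14 -> slot 14
382: h=15 -> slot 15
147: h=14, probe 14,15,1 -> slot 1
79: h=14, probe 14,15,1,6 -> slot 6
623: h=14, probe 14,15,1,6,13 -> slot 13
182: h=8 -> slot 8
487: h=14, probe 14,15,1,6,13,5 -> slot 5
Table: [529, 147, ∅, ∅, ∅, 487, 79, ∅, 182, ∅, ∅, ∅, ∅, 623, 300, 382, ∅]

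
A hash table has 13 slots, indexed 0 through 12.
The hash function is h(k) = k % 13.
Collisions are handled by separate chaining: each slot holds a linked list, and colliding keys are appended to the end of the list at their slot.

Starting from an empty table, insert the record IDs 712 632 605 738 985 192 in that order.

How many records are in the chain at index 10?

4

Insert 712: h=10, bucket 10 empty -> new chain.
Insert 632: h=8, bucket 8 empty -> new chain.
Insert 605: h=7, bucket 7 empty -> new chain.
Insert 738: h=10, bucket 10 nonempty -> append to chain.
Insert 985: h=10, bucket 10 nonempty -> append to chain.
Insert 192: h=10, bucket 10 nonempty -> append to chain.
Final buckets:
0: _
1: _
2: _
3: _
4: _
5: _
6: _
7: 605
8: 632
9: _
10: 712 -> 738 -> 985 -> 192
11: _
12: _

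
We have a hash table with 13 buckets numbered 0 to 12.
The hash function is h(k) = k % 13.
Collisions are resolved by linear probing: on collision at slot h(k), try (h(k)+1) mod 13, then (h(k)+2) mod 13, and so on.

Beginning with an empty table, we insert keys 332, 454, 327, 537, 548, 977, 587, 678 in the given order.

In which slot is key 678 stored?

332: h=7 → slot 7
454: h=12 → slot 12
327: h=2 → slot 2
537: h=4 → slot 4
548: h=2, probe 2,3 → slot 3
977: h=2, probe 2,3,4,5 → slot 5
587: h=2, probe 2,3,4,5,6 → slot 6
678: h=2, probe 2,3,4,5,6,7,8 → slot 8
Table: [—, —, 327, 548, 537, 977, 587, 332, 678, —, —, —, 454]

8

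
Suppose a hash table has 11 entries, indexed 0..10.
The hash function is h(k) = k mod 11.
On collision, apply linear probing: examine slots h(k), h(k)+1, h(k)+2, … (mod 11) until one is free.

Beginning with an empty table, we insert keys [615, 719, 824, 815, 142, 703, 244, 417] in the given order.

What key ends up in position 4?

719

615: h=10 => slot 10
719: h=4 => slot 4
824: h=10, probe 10,0 => slot 0
815: h=1 => slot 1
142: h=10, probe 10,0,1,2 => slot 2
703: h=10, probe 10,0,1,2,3 => slot 3
244: h=2, probe 2,3,4,5 => slot 5
417: h=10, probe 10,0,1,2,3,4,5,6 => slot 6
Table: [824, 815, 142, 703, 719, 244, 417, ∅, ∅, ∅, 615]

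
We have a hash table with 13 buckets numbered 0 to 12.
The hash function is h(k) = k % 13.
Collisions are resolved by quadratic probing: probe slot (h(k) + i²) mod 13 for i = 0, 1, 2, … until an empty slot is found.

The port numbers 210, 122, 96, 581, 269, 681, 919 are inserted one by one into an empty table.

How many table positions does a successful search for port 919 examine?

210: h=2 -> slot 2
122: h=5 -> slot 5
96: h=5, probe 5,6 -> slot 6
581: h=9 -> slot 9
269: h=9, probe 9,10 -> slot 10
681: h=5, probe 5,6,9,1 -> slot 1
919: h=9, probe 9,10,0 -> slot 0
Table: [919, 681, 210, —, —, 122, 96, —, —, 581, 269, —, —]
Lookup 919: h=9, probe 9,10,0 → found at 0.

3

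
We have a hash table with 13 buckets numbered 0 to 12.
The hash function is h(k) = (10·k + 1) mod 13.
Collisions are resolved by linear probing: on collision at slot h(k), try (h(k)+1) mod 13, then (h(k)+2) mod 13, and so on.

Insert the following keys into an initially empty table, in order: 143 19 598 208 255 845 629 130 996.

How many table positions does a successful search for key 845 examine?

143: h=1 → slot 1
19: h=9 → slot 9
598: h=1, probe 1,2 → slot 2
208: h=1, probe 1,2,3 → slot 3
255: h=3, probe 3,4 → slot 4
845: h=1, probe 1,2,3,4,5 → slot 5
629: h=12 → slot 12
130: h=1, probe 1,2,3,4,5,6 → slot 6
996: h=3, probe 3,4,5,6,7 → slot 7
Table: [_, 143, 598, 208, 255, 845, 130, 996, _, 19, _, _, 629]
Lookup 845: h=1, probe 1,2,3,4,5 → found at 5.

5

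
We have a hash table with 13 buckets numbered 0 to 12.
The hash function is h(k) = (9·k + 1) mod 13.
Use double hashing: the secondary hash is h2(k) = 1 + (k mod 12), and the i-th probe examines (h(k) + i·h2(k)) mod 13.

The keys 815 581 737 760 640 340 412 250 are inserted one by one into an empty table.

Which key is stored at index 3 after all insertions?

737

815: h=4 -> slot 4
581: h=4, h2=6, probe 4,10 -> slot 10
737: h=4, h2=6, probe 4,10,3 -> slot 3
760: h=3, h2=5, probe 3,8 -> slot 8
640: h=2 -> slot 2
340: h=6 -> slot 6
412: h=4, h2=5, probe 4,9 -> slot 9
250: h=2, h2=11, probe 2,0 -> slot 0
Table: [250, _, 640, 737, 815, _, 340, _, 760, 412, 581, _, _]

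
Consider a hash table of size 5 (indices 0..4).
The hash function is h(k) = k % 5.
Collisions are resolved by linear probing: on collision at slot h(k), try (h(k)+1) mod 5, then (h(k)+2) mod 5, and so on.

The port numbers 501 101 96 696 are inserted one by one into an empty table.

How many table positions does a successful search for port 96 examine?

501: h=1 → slot 1
101: h=1, probe 1,2 → slot 2
96: h=1, probe 1,2,3 → slot 3
696: h=1, probe 1,2,3,4 → slot 4
Table: [-, 501, 101, 96, 696]
Lookup 96: h=1, probe 1,2,3 → found at 3.

3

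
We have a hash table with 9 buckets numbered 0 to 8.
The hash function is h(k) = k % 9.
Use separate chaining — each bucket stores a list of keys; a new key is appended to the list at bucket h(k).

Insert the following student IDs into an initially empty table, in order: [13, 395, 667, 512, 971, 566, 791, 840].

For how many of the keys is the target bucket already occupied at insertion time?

4

13 → bucket 4
395 → bucket 8
667 → bucket 1
512 → bucket 8 (collision)
971 → bucket 8 (collision)
566 → bucket 8 (collision)
791 → bucket 8 (collision)
840 → bucket 3
Final buckets:
0: —
1: 667
2: —
3: 840
4: 13
5: —
6: —
7: —
8: 395 -> 512 -> 971 -> 566 -> 791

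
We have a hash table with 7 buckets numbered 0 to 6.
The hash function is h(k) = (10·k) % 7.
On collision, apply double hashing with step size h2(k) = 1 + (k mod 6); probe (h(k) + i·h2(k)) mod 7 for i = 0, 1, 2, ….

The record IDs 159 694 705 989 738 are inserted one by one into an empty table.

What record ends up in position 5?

159 hashes to 1; slot 1 is free -> place at 1.
694 hashes to 3; slot 3 is free -> place at 3.
705 hashes to 1, h2=4; 1 taken -> place at 5.
989 hashes to 6; slot 6 is free -> place at 6.
738 hashes to 2; slot 2 is free -> place at 2.
Table: [∅, 159, 738, 694, ∅, 705, 989]

705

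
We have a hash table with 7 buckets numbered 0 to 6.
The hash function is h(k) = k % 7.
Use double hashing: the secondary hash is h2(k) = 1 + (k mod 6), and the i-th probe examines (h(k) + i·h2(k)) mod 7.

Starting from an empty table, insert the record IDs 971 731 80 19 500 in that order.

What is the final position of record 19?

0

Insert 971: h=5, slot 5 empty => index 5.
Insert 731: h=3, slot 3 empty => index 3.
Insert 80: h=3, h2=3, slot 3 occupied => index 6.
Insert 19: h=5, h2=2, slot 5 occupied => index 0.
Insert 500: h=3, h2=3, slots 3,6 occupied => index 2.
Table: [19, —, 500, 731, —, 971, 80]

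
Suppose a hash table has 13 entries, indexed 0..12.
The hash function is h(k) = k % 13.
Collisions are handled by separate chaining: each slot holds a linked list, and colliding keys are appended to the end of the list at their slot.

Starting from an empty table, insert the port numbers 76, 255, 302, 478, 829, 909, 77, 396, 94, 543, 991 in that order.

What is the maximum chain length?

3

Insert 76: h=11, bucket 11 empty -> new chain.
Insert 255: h=8, bucket 8 empty -> new chain.
Insert 302: h=3, bucket 3 empty -> new chain.
Insert 478: h=10, bucket 10 empty -> new chain.
Insert 829: h=10, bucket 10 nonempty -> append to chain.
Insert 909: h=12, bucket 12 empty -> new chain.
Insert 77: h=12, bucket 12 nonempty -> append to chain.
Insert 396: h=6, bucket 6 empty -> new chain.
Insert 94: h=3, bucket 3 nonempty -> append to chain.
Insert 543: h=10, bucket 10 nonempty -> append to chain.
Insert 991: h=3, bucket 3 nonempty -> append to chain.
Final buckets:
0: .
1: .
2: .
3: 302 -> 94 -> 991
4: .
5: .
6: 396
7: .
8: 255
9: .
10: 478 -> 829 -> 543
11: 76
12: 909 -> 77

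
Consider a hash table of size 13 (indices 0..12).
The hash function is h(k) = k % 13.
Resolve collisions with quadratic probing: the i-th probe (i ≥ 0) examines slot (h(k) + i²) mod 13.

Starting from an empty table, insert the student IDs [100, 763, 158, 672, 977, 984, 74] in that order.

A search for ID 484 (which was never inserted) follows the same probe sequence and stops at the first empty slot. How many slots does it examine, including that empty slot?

2

100: h=9 → slot 9
763: h=9, probe 9,10 → slot 10
158: h=2 → slot 2
672: h=9, probe 9,10,0 → slot 0
977: h=2, probe 2,3 → slot 3
984: h=9, probe 9,10,0,5 → slot 5
74: h=9, probe 9,10,0,5,12 → slot 12
Table: [672, ., 158, 977, ., 984, ., ., ., 100, 763, ., 74]
Lookup 484: h=3, probe 3,4 → slot 4 empty, not found.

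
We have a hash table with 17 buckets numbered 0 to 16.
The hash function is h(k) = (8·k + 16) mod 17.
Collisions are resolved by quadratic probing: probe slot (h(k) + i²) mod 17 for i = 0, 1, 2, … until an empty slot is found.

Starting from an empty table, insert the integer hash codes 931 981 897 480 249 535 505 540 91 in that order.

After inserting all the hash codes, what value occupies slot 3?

249

931 hashes to 1; slot 1 is free -> place at 1.
981 hashes to 10; slot 10 is free -> place at 10.
897 hashes to 1; 1 taken -> place at 2.
480 hashes to 14; slot 14 is free -> place at 14.
249 hashes to 2; 2 taken -> place at 3.
535 hashes to 12; slot 12 is free -> place at 12.
505 hashes to 10; 10 taken -> place at 11.
540 hashes to 1; 1,2 taken -> place at 5.
91 hashes to 13; slot 13 is free -> place at 13.
Table: [-, 931, 897, 249, -, 540, -, -, -, -, 981, 505, 535, 91, 480, -, -]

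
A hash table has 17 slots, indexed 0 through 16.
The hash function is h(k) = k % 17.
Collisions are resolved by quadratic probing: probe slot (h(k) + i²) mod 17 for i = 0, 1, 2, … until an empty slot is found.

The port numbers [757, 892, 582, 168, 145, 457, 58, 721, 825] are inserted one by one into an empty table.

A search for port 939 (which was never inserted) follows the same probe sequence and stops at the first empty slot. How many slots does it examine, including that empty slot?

2

Insert 757: h=9, slot 9 empty → index 9.
Insert 892: h=8, slot 8 empty → index 8.
Insert 582: h=4, slot 4 empty → index 4.
Insert 168: h=15, slot 15 empty → index 15.
Insert 145: h=9, slot 9 occupied → index 10.
Insert 457: h=15, slot 15 occupied → index 16.
Insert 58: h=7, slot 7 empty → index 7.
Insert 721: h=7, slots 7,8 occupied → index 11.
Insert 825: h=9, slots 9,10 occupied → index 13.
Table: [_, _, _, _, 582, _, _, 58, 892, 757, 145, 721, _, 825, _, 168, 457]
Lookup 939: h=4, probe 4,5 → slot 5 empty, not found.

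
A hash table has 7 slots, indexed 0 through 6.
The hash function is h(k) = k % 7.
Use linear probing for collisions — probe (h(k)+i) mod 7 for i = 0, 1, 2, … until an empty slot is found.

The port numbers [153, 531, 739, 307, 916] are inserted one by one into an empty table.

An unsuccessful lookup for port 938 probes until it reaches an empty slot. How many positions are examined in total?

Insert 153: h=6, slot 6 empty → index 6.
Insert 531: h=6, slot 6 occupied → index 0.
Insert 739: h=4, slot 4 empty → index 4.
Insert 307: h=6, slots 6,0 occupied → index 1.
Insert 916: h=6, slots 6,0,1 occupied → index 2.
Table: [531, 307, 916, _, 739, _, 153]
Lookup 938: h=0, probe 0,1,2,3 → slot 3 empty, not found.

4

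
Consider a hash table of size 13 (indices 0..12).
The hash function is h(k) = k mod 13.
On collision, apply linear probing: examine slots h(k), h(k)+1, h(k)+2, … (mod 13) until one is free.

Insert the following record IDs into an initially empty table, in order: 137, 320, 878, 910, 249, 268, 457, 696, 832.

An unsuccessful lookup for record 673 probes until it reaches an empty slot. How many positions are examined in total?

137 hashes to 7; slot 7 is free => place at 7.
320 hashes to 8; slot 8 is free => place at 8.
878 hashes to 7; 7,8 taken => place at 9.
910 hashes to 0; slot 0 is free => place at 0.
249 hashes to 2; slot 2 is free => place at 2.
268 hashes to 8; 8,9 taken => place at 10.
457 hashes to 2; 2 taken => place at 3.
696 hashes to 7; 7,8,9,10 taken => place at 11.
832 hashes to 0; 0 taken => place at 1.
Table: [910, 832, 249, 457, —, —, —, 137, 320, 878, 268, 696, —]
Lookup 673: h=10, probe 10,11,12 → slot 12 empty, not found.

3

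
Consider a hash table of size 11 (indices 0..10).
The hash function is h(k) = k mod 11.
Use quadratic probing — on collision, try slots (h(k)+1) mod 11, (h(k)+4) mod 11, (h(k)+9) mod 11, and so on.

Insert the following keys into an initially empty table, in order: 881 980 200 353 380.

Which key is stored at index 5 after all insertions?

353

881: h=1 => slot 1
980: h=1, probe 1,2 => slot 2
200: h=2, probe 2,3 => slot 3
353: h=1, probe 1,2,5 => slot 5
380: h=6 => slot 6
Table: [—, 881, 980, 200, —, 353, 380, —, —, —, —]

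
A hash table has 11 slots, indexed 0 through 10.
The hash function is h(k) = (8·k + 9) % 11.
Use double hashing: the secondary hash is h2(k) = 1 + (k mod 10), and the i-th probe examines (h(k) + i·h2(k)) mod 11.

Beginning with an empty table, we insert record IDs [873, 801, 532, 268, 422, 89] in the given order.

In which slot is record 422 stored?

Insert 873: h=8, slot 8 empty → index 8.
Insert 801: h=4, slot 4 empty → index 4.
Insert 532: h=8, h2=3, slot 8 occupied → index 0.
Insert 268: h=8, h2=9, slot 8 occupied → index 6.
Insert 422: h=8, h2=3, slots 8,0 occupied → index 3.
Insert 89: h=6, h2=10, slot 6 occupied → index 5.
Table: [532, _, _, 422, 801, 89, 268, _, 873, _, _]

3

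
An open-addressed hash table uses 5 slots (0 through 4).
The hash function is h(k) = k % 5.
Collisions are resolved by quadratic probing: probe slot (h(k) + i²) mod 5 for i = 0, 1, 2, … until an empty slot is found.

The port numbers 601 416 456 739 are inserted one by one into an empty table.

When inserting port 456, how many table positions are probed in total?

3

Insert 601: h=1, slot 1 empty => index 1.
Insert 416: h=1, slot 1 occupied => index 2.
Insert 456: h=1, slots 1,2 occupied => index 0.
Insert 739: h=4, slot 4 empty => index 4.
Table: [456, 601, 416, ., 739]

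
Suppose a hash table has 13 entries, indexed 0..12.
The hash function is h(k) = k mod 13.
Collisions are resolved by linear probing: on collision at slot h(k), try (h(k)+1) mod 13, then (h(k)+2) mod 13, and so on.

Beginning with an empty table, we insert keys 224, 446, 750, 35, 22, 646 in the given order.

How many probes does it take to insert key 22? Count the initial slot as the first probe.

224 hashes to 3; slot 3 is free => place at 3.
446 hashes to 4; slot 4 is free => place at 4.
750 hashes to 9; slot 9 is free => place at 9.
35 hashes to 9; 9 taken => place at 10.
22 hashes to 9; 9,10 taken => place at 11.
646 hashes to 9; 9,10,11 taken => place at 12.
Table: [_, _, _, 224, 446, _, _, _, _, 750, 35, 22, 646]

3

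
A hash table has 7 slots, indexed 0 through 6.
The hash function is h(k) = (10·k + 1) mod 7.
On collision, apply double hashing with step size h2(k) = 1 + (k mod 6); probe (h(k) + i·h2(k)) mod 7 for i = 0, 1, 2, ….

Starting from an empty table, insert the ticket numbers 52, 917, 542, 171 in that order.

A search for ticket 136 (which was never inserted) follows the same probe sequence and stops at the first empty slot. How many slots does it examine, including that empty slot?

4

52 hashes to 3; slot 3 is free -> place at 3.
917 hashes to 1; slot 1 is free -> place at 1.
542 hashes to 3, h2=3; 3 taken -> place at 6.
171 hashes to 3, h2=4; 3 taken -> place at 0.
Table: [171, 917, -, 52, -, -, 542]
Lookup 136: h=3, h2=5, probe 3,1,6,4 → slot 4 empty, not found.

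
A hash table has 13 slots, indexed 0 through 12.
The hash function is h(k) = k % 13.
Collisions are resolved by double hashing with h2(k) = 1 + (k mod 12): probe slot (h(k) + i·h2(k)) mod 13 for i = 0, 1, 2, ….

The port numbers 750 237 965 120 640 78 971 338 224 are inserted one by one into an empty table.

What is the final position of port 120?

750 hashes to 9; slot 9 is free => place at 9.
237 hashes to 3; slot 3 is free => place at 3.
965 hashes to 3, h2=6; 3,9 taken => place at 2.
120 hashes to 3, h2=1; 3 taken => place at 4.
640 hashes to 3, h2=5; 3 taken => place at 8.
78 hashes to 0; slot 0 is free => place at 0.
971 hashes to 9, h2=12; 9,8 taken => place at 7.
338 hashes to 0, h2=3; 0,3 taken => place at 6.
224 hashes to 3, h2=9; 3 taken => place at 12.
Table: [78, -, 965, 237, 120, -, 338, 971, 640, 750, -, -, 224]

4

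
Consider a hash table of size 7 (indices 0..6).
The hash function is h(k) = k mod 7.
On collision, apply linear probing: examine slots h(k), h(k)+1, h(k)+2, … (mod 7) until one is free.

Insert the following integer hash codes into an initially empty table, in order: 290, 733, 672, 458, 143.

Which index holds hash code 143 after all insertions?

Insert 290: h=3, slot 3 empty -> index 3.
Insert 733: h=5, slot 5 empty -> index 5.
Insert 672: h=0, slot 0 empty -> index 0.
Insert 458: h=3, slot 3 occupied -> index 4.
Insert 143: h=3, slots 3,4,5 occupied -> index 6.
Table: [672, ., ., 290, 458, 733, 143]

6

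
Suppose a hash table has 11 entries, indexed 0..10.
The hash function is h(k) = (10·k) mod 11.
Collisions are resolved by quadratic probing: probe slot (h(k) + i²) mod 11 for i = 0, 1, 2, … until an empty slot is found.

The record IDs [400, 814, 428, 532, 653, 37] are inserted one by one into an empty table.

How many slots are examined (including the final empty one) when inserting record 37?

6

400 hashes to 7; slot 7 is free → place at 7.
814 hashes to 0; slot 0 is free → place at 0.
428 hashes to 1; slot 1 is free → place at 1.
532 hashes to 7; 7 taken → place at 8.
653 hashes to 7; 7,8,0 taken → place at 5.
37 hashes to 7; 7,8,0,5,1 taken → place at 10.
Table: [814, 428, —, —, —, 653, —, 400, 532, —, 37]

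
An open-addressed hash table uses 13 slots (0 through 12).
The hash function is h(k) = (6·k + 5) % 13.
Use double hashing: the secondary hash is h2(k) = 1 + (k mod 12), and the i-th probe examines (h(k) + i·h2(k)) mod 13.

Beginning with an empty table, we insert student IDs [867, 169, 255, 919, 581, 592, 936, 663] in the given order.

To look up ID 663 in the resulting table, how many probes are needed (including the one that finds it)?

Insert 867: h=7, slot 7 empty => index 7.
Insert 169: h=5, slot 5 empty => index 5.
Insert 255: h=1, slot 1 empty => index 1.
Insert 919: h=7, h2=8, slot 7 occupied => index 2.
Insert 581: h=7, h2=6, slot 7 occupied => index 0.
Insert 592: h=8, slot 8 empty => index 8.
Insert 936: h=5, h2=1, slot 5 occupied => index 6.
Insert 663: h=5, h2=4, slot 5 occupied => index 9.
Table: [581, 255, 919, -, -, 169, 936, 867, 592, 663, -, -, -]
Lookup 663: h=5, h2=4, probe 5,9 → found at 9.

2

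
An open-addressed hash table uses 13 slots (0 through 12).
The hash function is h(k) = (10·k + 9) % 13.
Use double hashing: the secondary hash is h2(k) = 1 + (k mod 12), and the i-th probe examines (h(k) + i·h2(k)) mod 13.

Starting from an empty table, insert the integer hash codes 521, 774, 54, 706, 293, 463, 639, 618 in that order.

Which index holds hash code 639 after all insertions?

521 hashes to 6; slot 6 is free => place at 6.
774 hashes to 1; slot 1 is free => place at 1.
54 hashes to 3; slot 3 is free => place at 3.
706 hashes to 10; slot 10 is free => place at 10.
293 hashes to 1, h2=6; 1 taken => place at 7.
463 hashes to 11; slot 11 is free => place at 11.
639 hashes to 3, h2=4; 3,7,11 taken => place at 2.
618 hashes to 1, h2=7; 1 taken => place at 8.
Table: [_, 774, 639, 54, _, _, 521, 293, 618, _, 706, 463, _]

2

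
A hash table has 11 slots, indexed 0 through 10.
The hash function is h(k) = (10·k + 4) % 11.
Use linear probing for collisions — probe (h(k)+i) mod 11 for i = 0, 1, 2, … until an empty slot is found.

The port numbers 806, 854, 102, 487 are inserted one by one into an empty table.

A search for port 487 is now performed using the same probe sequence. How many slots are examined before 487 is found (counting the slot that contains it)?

3

806 hashes to 1; slot 1 is free -> place at 1.
854 hashes to 8; slot 8 is free -> place at 8.
102 hashes to 1; 1 taken -> place at 2.
487 hashes to 1; 1,2 taken -> place at 3.
Table: [_, 806, 102, 487, _, _, _, _, 854, _, _]
Lookup 487: h=1, probe 1,2,3 → found at 3.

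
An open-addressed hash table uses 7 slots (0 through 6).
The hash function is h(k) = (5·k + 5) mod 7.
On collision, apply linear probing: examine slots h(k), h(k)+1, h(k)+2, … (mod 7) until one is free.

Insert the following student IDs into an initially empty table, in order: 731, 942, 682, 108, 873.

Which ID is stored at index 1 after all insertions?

108

Insert 731: h=6, slot 6 empty -> index 6.
Insert 942: h=4, slot 4 empty -> index 4.
Insert 682: h=6, slot 6 occupied -> index 0.
Insert 108: h=6, slots 6,0 occupied -> index 1.
Insert 873: h=2, slot 2 empty -> index 2.
Table: [682, 108, 873, ∅, 942, ∅, 731]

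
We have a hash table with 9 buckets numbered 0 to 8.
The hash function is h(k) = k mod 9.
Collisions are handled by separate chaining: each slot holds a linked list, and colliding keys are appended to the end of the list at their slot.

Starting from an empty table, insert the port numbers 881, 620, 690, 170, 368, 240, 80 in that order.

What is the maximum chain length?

5

Insert 881: h=8, bucket 8 empty → new chain.
Insert 620: h=8, bucket 8 nonempty → append to chain.
Insert 690: h=6, bucket 6 empty → new chain.
Insert 170: h=8, bucket 8 nonempty → append to chain.
Insert 368: h=8, bucket 8 nonempty → append to chain.
Insert 240: h=6, bucket 6 nonempty → append to chain.
Insert 80: h=8, bucket 8 nonempty → append to chain.
Final buckets:
0: .
1: .
2: .
3: .
4: .
5: .
6: 690 -> 240
7: .
8: 881 -> 620 -> 170 -> 368 -> 80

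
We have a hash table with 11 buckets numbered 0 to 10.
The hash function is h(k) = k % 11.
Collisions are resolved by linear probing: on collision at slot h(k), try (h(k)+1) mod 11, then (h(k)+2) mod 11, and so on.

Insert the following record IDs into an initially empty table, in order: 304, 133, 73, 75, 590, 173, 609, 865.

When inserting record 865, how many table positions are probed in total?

7

Insert 304: h=7, slot 7 empty => index 7.
Insert 133: h=1, slot 1 empty => index 1.
Insert 73: h=7, slot 7 occupied => index 8.
Insert 75: h=9, slot 9 empty => index 9.
Insert 590: h=7, slots 7,8,9 occupied => index 10.
Insert 173: h=8, slots 8,9,10 occupied => index 0.
Insert 609: h=4, slot 4 empty => index 4.
Insert 865: h=7, slots 7,8,9,10,0,1 occupied => index 2.
Table: [173, 133, 865, ∅, 609, ∅, ∅, 304, 73, 75, 590]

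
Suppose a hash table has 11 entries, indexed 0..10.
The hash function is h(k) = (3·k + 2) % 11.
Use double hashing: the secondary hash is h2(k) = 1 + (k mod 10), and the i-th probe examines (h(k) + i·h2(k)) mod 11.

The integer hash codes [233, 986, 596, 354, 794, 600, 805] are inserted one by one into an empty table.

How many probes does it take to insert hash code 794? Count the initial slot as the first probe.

3

233: h=8 → slot 8
986: h=1 → slot 1
596: h=8, h2=7, probe 8,4 → slot 4
354: h=8, h2=5, probe 8,2 → slot 2
794: h=8, h2=5, probe 8,2,7 → slot 7
600: h=9 → slot 9
805: h=8, h2=6, probe 8,3 → slot 3
Table: [., 986, 354, 805, 596, ., ., 794, 233, 600, .]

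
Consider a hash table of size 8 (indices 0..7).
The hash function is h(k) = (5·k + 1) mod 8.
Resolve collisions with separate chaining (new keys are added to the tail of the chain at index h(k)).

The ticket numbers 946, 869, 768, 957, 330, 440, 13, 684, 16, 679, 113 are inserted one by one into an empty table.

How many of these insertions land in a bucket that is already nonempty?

946 → bucket 3
869 → bucket 2
768 → bucket 1
957 → bucket 2 (collision)
330 → bucket 3 (collision)
440 → bucket 1 (collision)
13 → bucket 2 (collision)
684 → bucket 5
16 → bucket 1 (collision)
679 → bucket 4
113 → bucket 6
Final buckets:
0: ∅
1: 768 -> 440 -> 16
2: 869 -> 957 -> 13
3: 946 -> 330
4: 679
5: 684
6: 113
7: ∅

5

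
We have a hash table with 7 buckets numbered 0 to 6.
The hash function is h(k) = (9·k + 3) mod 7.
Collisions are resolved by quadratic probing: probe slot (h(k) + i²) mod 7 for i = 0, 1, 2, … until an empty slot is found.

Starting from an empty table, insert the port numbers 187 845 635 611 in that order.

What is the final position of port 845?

0

187: h=6 => slot 6
845: h=6, probe 6,0 => slot 0
635: h=6, probe 6,0,3 => slot 3
611: h=0, probe 0,1 => slot 1
Table: [845, 611, -, 635, -, -, 187]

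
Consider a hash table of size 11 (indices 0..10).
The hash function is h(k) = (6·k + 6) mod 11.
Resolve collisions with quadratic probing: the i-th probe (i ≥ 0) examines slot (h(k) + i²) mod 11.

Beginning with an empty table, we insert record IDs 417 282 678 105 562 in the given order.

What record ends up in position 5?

Insert 417: h=0, slot 0 empty -> index 0.
Insert 282: h=4, slot 4 empty -> index 4.
Insert 678: h=4, slot 4 occupied -> index 5.
Insert 105: h=9, slot 9 empty -> index 9.
Insert 562: h=1, slot 1 empty -> index 1.
Table: [417, 562, ∅, ∅, 282, 678, ∅, ∅, ∅, 105, ∅]

678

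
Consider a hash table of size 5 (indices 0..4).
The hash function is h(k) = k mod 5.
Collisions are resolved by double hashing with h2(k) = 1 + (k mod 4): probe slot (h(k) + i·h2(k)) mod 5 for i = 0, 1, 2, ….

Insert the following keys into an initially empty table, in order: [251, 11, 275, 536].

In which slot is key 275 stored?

251: h=1 -> slot 1
11: h=1, h2=4, probe 1,0 -> slot 0
275: h=0, h2=4, probe 0,4 -> slot 4
536: h=1, h2=1, probe 1,2 -> slot 2
Table: [11, 251, 536, —, 275]

4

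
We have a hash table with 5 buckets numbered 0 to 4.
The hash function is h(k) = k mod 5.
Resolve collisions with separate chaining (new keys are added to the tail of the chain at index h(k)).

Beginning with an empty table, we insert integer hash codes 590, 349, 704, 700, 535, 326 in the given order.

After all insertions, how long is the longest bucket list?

Insert 590: h=0, bucket 0 empty -> new chain.
Insert 349: h=4, bucket 4 empty -> new chain.
Insert 704: h=4, bucket 4 nonempty -> append to chain.
Insert 700: h=0, bucket 0 nonempty -> append to chain.
Insert 535: h=0, bucket 0 nonempty -> append to chain.
Insert 326: h=1, bucket 1 empty -> new chain.
Final buckets:
0: 590 -> 700 -> 535
1: 326
2: .
3: .
4: 349 -> 704

3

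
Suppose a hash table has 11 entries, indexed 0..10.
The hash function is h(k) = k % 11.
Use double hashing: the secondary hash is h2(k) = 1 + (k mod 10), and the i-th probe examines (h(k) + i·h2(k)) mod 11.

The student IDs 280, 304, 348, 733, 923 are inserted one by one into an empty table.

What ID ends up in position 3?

348

Insert 280: h=5, slot 5 empty -> index 5.
Insert 304: h=7, slot 7 empty -> index 7.
Insert 348: h=7, h2=9, slots 7,5 occupied -> index 3.
Insert 733: h=7, h2=4, slot 7 occupied -> index 0.
Insert 923: h=10, slot 10 empty -> index 10.
Table: [733, —, —, 348, —, 280, —, 304, —, —, 923]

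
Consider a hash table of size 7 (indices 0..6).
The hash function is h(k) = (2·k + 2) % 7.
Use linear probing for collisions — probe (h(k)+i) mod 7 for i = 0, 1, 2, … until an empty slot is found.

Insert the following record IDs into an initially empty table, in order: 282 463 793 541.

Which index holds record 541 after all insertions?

282: h=6 => slot 6
463: h=4 => slot 4
793: h=6, probe 6,0 => slot 0
541: h=6, probe 6,0,1 => slot 1
Table: [793, 541, _, _, 463, _, 282]

1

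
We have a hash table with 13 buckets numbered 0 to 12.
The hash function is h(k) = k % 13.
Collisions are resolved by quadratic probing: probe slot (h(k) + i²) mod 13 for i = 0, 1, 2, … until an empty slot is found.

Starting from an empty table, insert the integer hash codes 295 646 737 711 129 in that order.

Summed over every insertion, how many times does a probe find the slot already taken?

6

Insert 295: h=9, slot 9 empty => index 9.
Insert 646: h=9, slot 9 occupied => index 10.
Insert 737: h=9, slots 9,10 occupied => index 0.
Insert 711: h=9, slots 9,10,0 occupied => index 5.
Insert 129: h=12, slot 12 empty => index 12.
Table: [737, —, —, —, —, 711, —, —, —, 295, 646, —, 129]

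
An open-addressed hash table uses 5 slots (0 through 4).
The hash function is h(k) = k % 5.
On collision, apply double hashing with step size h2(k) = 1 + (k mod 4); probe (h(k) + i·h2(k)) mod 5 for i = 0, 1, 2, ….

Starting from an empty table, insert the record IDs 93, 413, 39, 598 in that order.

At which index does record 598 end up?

1

Insert 93: h=3, slot 3 empty → index 3.
Insert 413: h=3, h2=2, slot 3 occupied → index 0.
Insert 39: h=4, slot 4 empty → index 4.
Insert 598: h=3, h2=3, slot 3 occupied → index 1.
Table: [413, 598, _, 93, 39]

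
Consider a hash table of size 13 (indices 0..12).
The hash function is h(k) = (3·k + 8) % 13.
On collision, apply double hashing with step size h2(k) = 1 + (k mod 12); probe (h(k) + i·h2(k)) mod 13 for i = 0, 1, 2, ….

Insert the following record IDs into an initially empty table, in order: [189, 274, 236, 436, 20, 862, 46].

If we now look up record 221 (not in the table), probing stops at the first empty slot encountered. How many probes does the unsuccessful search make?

189: h=3 → slot 3
274: h=11 → slot 11
236: h=1 → slot 1
436: h=3, h2=5, probe 3,8 → slot 8
20: h=3, h2=9, probe 3,12 → slot 12
862: h=7 → slot 7
46: h=3, h2=11, probe 3,1,12,10 → slot 10
Table: [-, 236, -, 189, -, -, -, 862, 436, -, 46, 274, 20]
Lookup 221: h=8, h2=6, probe 8,1,7,0 → slot 0 empty, not found.

4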